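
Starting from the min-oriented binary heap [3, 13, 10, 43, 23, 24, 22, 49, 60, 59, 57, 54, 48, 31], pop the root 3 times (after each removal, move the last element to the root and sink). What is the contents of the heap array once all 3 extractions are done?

extract-min #1 returns 3:
  remove root 3; move last element 31 to root → [31, 13, 10, 43, 23, 24, 22, 49, 60, 59, 57, 54, 48]
  31 vs smaller child 10 at index 2, swap → [10, 13, 31, 43, 23, 24, 22, 49, 60, 59, 57, 54, 48]
  31 vs smaller child 22 at index 6, swap → [10, 13, 22, 43, 23, 24, 31, 49, 60, 59, 57, 54, 48]
extract-min #2 returns 10:
  remove root 10; move last element 48 to root → [48, 13, 22, 43, 23, 24, 31, 49, 60, 59, 57, 54]
  48 vs smaller child 13 at index 1, swap → [13, 48, 22, 43, 23, 24, 31, 49, 60, 59, 57, 54]
  48 vs smaller child 23 at index 4, swap → [13, 23, 22, 43, 48, 24, 31, 49, 60, 59, 57, 54]
extract-min #3 returns 13:
  remove root 13; move last element 54 to root → [54, 23, 22, 43, 48, 24, 31, 49, 60, 59, 57]
  54 vs smaller child 22 at index 2, swap → [22, 23, 54, 43, 48, 24, 31, 49, 60, 59, 57]
  54 vs smaller child 24 at index 5, swap → [22, 23, 24, 43, 48, 54, 31, 49, 60, 59, 57]

[22, 23, 24, 43, 48, 54, 31, 49, 60, 59, 57]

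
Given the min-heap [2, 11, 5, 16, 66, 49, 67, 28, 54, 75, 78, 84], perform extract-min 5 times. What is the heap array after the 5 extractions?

extract-min #1 returns 2:
  remove root 2; move last element 84 to root → [84, 11, 5, 16, 66, 49, 67, 28, 54, 75, 78]
  84 vs smaller child 5 at index 2, swap → [5, 11, 84, 16, 66, 49, 67, 28, 54, 75, 78]
  84 vs smaller child 49 at index 5, swap → [5, 11, 49, 16, 66, 84, 67, 28, 54, 75, 78]
extract-min #2 returns 5:
  remove root 5; move last element 78 to root → [78, 11, 49, 16, 66, 84, 67, 28, 54, 75]
  78 vs smaller child 11 at index 1, swap → [11, 78, 49, 16, 66, 84, 67, 28, 54, 75]
  78 vs smaller child 16 at index 3, swap → [11, 16, 49, 78, 66, 84, 67, 28, 54, 75]
  78 vs smaller child 28 at index 7, swap → [11, 16, 49, 28, 66, 84, 67, 78, 54, 75]
extract-min #3 returns 11:
  remove root 11; move last element 75 to root → [75, 16, 49, 28, 66, 84, 67, 78, 54]
  75 vs smaller child 16 at index 1, swap → [16, 75, 49, 28, 66, 84, 67, 78, 54]
  75 vs smaller child 28 at index 3, swap → [16, 28, 49, 75, 66, 84, 67, 78, 54]
  75 vs smaller child 54 at index 8, swap → [16, 28, 49, 54, 66, 84, 67, 78, 75]
extract-min #4 returns 16:
  remove root 16; move last element 75 to root → [75, 28, 49, 54, 66, 84, 67, 78]
  75 vs smaller child 28 at index 1, swap → [28, 75, 49, 54, 66, 84, 67, 78]
  75 vs smaller child 54 at index 3, swap → [28, 54, 49, 75, 66, 84, 67, 78]
extract-min #5 returns 28:
  remove root 28; move last element 78 to root → [78, 54, 49, 75, 66, 84, 67]
  78 vs smaller child 49 at index 2, swap → [49, 54, 78, 75, 66, 84, 67]
  78 vs smaller child 67 at index 6, swap → [49, 54, 67, 75, 66, 84, 78]

[49, 54, 67, 75, 66, 84, 78]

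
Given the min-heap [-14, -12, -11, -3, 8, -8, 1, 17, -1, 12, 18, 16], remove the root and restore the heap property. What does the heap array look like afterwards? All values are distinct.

[-12, -3, -11, -1, 8, -8, 1, 17, 16, 12, 18]

remove root -14; move last element 16 to root → [16, -12, -11, -3, 8, -8, 1, 17, -1, 12, 18]
16 vs smaller child -12 at index 1, swap → [-12, 16, -11, -3, 8, -8, 1, 17, -1, 12, 18]
16 vs smaller child -3 at index 3, swap → [-12, -3, -11, 16, 8, -8, 1, 17, -1, 12, 18]
16 vs smaller child -1 at index 8, swap → [-12, -3, -11, -1, 8, -8, 1, 17, 16, 12, 18]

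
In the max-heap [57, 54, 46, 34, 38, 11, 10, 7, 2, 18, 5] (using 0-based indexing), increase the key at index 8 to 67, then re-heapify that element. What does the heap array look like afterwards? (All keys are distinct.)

set index 8 from 2 to 67 → [57, 54, 46, 34, 38, 11, 10, 7, 67, 18, 5]
67 > parent 34 at index 3, swap → [57, 54, 46, 67, 38, 11, 10, 7, 34, 18, 5]
67 > parent 54 at index 1, swap → [57, 67, 46, 54, 38, 11, 10, 7, 34, 18, 5]
67 > parent 57 at index 0, swap → [67, 57, 46, 54, 38, 11, 10, 7, 34, 18, 5]

[67, 57, 46, 54, 38, 11, 10, 7, 34, 18, 5]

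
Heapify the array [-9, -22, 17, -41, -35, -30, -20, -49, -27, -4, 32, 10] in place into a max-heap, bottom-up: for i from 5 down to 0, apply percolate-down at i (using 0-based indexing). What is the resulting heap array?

[32, -4, 17, -27, -9, 10, -20, -49, -41, -22, -35, -30]

sift down from index 5:
  -30 vs only child 10 at index 11, swap → [-9, -22, 17, -41, -35, 10, -20, -49, -27, -4, 32, -30]
sift down from index 4:
  -35 vs larger child 32 at index 10, swap → [-9, -22, 17, -41, 32, 10, -20, -49, -27, -4, -35, -30]
sift down from index 3:
  -41 vs larger child -27 at index 8, swap → [-9, -22, 17, -27, 32, 10, -20, -49, -41, -4, -35, -30]
sift down from index 2: already satisfies heap property
sift down from index 1:
  -22 vs larger child 32 at index 4, swap → [-9, 32, 17, -27, -22, 10, -20, -49, -41, -4, -35, -30]
  -22 vs larger child -4 at index 9, swap → [-9, 32, 17, -27, -4, 10, -20, -49, -41, -22, -35, -30]
sift down from index 0:
  -9 vs larger child 32 at index 1, swap → [32, -9, 17, -27, -4, 10, -20, -49, -41, -22, -35, -30]
  -9 vs larger child -4 at index 4, swap → [32, -4, 17, -27, -9, 10, -20, -49, -41, -22, -35, -30]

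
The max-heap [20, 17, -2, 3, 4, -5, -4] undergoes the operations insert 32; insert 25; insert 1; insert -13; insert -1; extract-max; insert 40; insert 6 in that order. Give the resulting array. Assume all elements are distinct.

[40, 20, 25, 17, 4, 6, -4, 3, -5, 1, -13, -2, -1]

insert 32:
  append 32 at index 7 → [20, 17, -2, 3, 4, -5, -4, 32]
  32 > parent 3 at index 3, swap → [20, 17, -2, 32, 4, -5, -4, 3]
  32 > parent 17 at index 1, swap → [20, 32, -2, 17, 4, -5, -4, 3]
  32 > parent 20 at index 0, swap → [32, 20, -2, 17, 4, -5, -4, 3]
insert 25:
  append 25 at index 8 → [32, 20, -2, 17, 4, -5, -4, 3, 25]
  25 > parent 17 at index 3, swap → [32, 20, -2, 25, 4, -5, -4, 3, 17]
  25 > parent 20 at index 1, swap → [32, 25, -2, 20, 4, -5, -4, 3, 17]
insert 1:
  append 1 at index 9 → [32, 25, -2, 20, 4, -5, -4, 3, 17, 1] (no swap needed)
insert -13:
  append -13 at index 10 → [32, 25, -2, 20, 4, -5, -4, 3, 17, 1, -13] (no swap needed)
insert -1:
  append -1 at index 11 → [32, 25, -2, 20, 4, -5, -4, 3, 17, 1, -13, -1]
  -1 > parent -5 at index 5, swap → [32, 25, -2, 20, 4, -1, -4, 3, 17, 1, -13, -5]
  -1 > parent -2 at index 2, swap → [32, 25, -1, 20, 4, -2, -4, 3, 17, 1, -13, -5]
extract-max → returns 32:
  remove root 32; move last element -5 to root → [-5, 25, -1, 20, 4, -2, -4, 3, 17, 1, -13]
  -5 vs larger child 25 at index 1, swap → [25, -5, -1, 20, 4, -2, -4, 3, 17, 1, -13]
  -5 vs larger child 20 at index 3, swap → [25, 20, -1, -5, 4, -2, -4, 3, 17, 1, -13]
  -5 vs larger child 17 at index 8, swap → [25, 20, -1, 17, 4, -2, -4, 3, -5, 1, -13]
insert 40:
  append 40 at index 11 → [25, 20, -1, 17, 4, -2, -4, 3, -5, 1, -13, 40]
  40 > parent -2 at index 5, swap → [25, 20, -1, 17, 4, 40, -4, 3, -5, 1, -13, -2]
  40 > parent -1 at index 2, swap → [25, 20, 40, 17, 4, -1, -4, 3, -5, 1, -13, -2]
  40 > parent 25 at index 0, swap → [40, 20, 25, 17, 4, -1, -4, 3, -5, 1, -13, -2]
insert 6:
  append 6 at index 12 → [40, 20, 25, 17, 4, -1, -4, 3, -5, 1, -13, -2, 6]
  6 > parent -1 at index 5, swap → [40, 20, 25, 17, 4, 6, -4, 3, -5, 1, -13, -2, -1]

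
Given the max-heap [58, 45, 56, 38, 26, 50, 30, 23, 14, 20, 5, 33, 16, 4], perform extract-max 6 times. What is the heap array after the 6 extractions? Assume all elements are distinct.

[30, 26, 16, 23, 20, 14, 5, 4]

extract-max #1 returns 58:
  remove root 58; move last element 4 to root → [4, 45, 56, 38, 26, 50, 30, 23, 14, 20, 5, 33, 16]
  4 vs larger child 56 at index 2, swap → [56, 45, 4, 38, 26, 50, 30, 23, 14, 20, 5, 33, 16]
  4 vs larger child 50 at index 5, swap → [56, 45, 50, 38, 26, 4, 30, 23, 14, 20, 5, 33, 16]
  4 vs larger child 33 at index 11, swap → [56, 45, 50, 38, 26, 33, 30, 23, 14, 20, 5, 4, 16]
extract-max #2 returns 56:
  remove root 56; move last element 16 to root → [16, 45, 50, 38, 26, 33, 30, 23, 14, 20, 5, 4]
  16 vs larger child 50 at index 2, swap → [50, 45, 16, 38, 26, 33, 30, 23, 14, 20, 5, 4]
  16 vs larger child 33 at index 5, swap → [50, 45, 33, 38, 26, 16, 30, 23, 14, 20, 5, 4]
extract-max #3 returns 50:
  remove root 50; move last element 4 to root → [4, 45, 33, 38, 26, 16, 30, 23, 14, 20, 5]
  4 vs larger child 45 at index 1, swap → [45, 4, 33, 38, 26, 16, 30, 23, 14, 20, 5]
  4 vs larger child 38 at index 3, swap → [45, 38, 33, 4, 26, 16, 30, 23, 14, 20, 5]
  4 vs larger child 23 at index 7, swap → [45, 38, 33, 23, 26, 16, 30, 4, 14, 20, 5]
extract-max #4 returns 45:
  remove root 45; move last element 5 to root → [5, 38, 33, 23, 26, 16, 30, 4, 14, 20]
  5 vs larger child 38 at index 1, swap → [38, 5, 33, 23, 26, 16, 30, 4, 14, 20]
  5 vs larger child 26 at index 4, swap → [38, 26, 33, 23, 5, 16, 30, 4, 14, 20]
  5 vs only child 20 at index 9, swap → [38, 26, 33, 23, 20, 16, 30, 4, 14, 5]
extract-max #5 returns 38:
  remove root 38; move last element 5 to root → [5, 26, 33, 23, 20, 16, 30, 4, 14]
  5 vs larger child 33 at index 2, swap → [33, 26, 5, 23, 20, 16, 30, 4, 14]
  5 vs larger child 30 at index 6, swap → [33, 26, 30, 23, 20, 16, 5, 4, 14]
extract-max #6 returns 33:
  remove root 33; move last element 14 to root → [14, 26, 30, 23, 20, 16, 5, 4]
  14 vs larger child 30 at index 2, swap → [30, 26, 14, 23, 20, 16, 5, 4]
  14 vs larger child 16 at index 5, swap → [30, 26, 16, 23, 20, 14, 5, 4]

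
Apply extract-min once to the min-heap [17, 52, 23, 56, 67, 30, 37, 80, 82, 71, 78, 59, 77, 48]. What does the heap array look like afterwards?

[23, 52, 30, 56, 67, 48, 37, 80, 82, 71, 78, 59, 77]

remove root 17; move last element 48 to root → [48, 52, 23, 56, 67, 30, 37, 80, 82, 71, 78, 59, 77]
48 vs smaller child 23 at index 2, swap → [23, 52, 48, 56, 67, 30, 37, 80, 82, 71, 78, 59, 77]
48 vs smaller child 30 at index 5, swap → [23, 52, 30, 56, 67, 48, 37, 80, 82, 71, 78, 59, 77]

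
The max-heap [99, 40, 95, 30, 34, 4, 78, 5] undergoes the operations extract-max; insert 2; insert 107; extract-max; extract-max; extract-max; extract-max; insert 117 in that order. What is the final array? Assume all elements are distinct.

[117, 30, 34, 4, 2, 5]

extract-max → returns 99:
  remove root 99; move last element 5 to root → [5, 40, 95, 30, 34, 4, 78]
  5 vs larger child 95 at index 2, swap → [95, 40, 5, 30, 34, 4, 78]
  5 vs larger child 78 at index 6, swap → [95, 40, 78, 30, 34, 4, 5]
insert 2:
  append 2 at index 7 → [95, 40, 78, 30, 34, 4, 5, 2] (no swap needed)
insert 107:
  append 107 at index 8 → [95, 40, 78, 30, 34, 4, 5, 2, 107]
  107 > parent 30 at index 3, swap → [95, 40, 78, 107, 34, 4, 5, 2, 30]
  107 > parent 40 at index 1, swap → [95, 107, 78, 40, 34, 4, 5, 2, 30]
  107 > parent 95 at index 0, swap → [107, 95, 78, 40, 34, 4, 5, 2, 30]
extract-max → returns 107:
  remove root 107; move last element 30 to root → [30, 95, 78, 40, 34, 4, 5, 2]
  30 vs larger child 95 at index 1, swap → [95, 30, 78, 40, 34, 4, 5, 2]
  30 vs larger child 40 at index 3, swap → [95, 40, 78, 30, 34, 4, 5, 2]
extract-max → returns 95:
  remove root 95; move last element 2 to root → [2, 40, 78, 30, 34, 4, 5]
  2 vs larger child 78 at index 2, swap → [78, 40, 2, 30, 34, 4, 5]
  2 vs larger child 5 at index 6, swap → [78, 40, 5, 30, 34, 4, 2]
extract-max → returns 78:
  remove root 78; move last element 2 to root → [2, 40, 5, 30, 34, 4]
  2 vs larger child 40 at index 1, swap → [40, 2, 5, 30, 34, 4]
  2 vs larger child 34 at index 4, swap → [40, 34, 5, 30, 2, 4]
extract-max → returns 40:
  remove root 40; move last element 4 to root → [4, 34, 5, 30, 2]
  4 vs larger child 34 at index 1, swap → [34, 4, 5, 30, 2]
  4 vs larger child 30 at index 3, swap → [34, 30, 5, 4, 2]
insert 117:
  append 117 at index 5 → [34, 30, 5, 4, 2, 117]
  117 > parent 5 at index 2, swap → [34, 30, 117, 4, 2, 5]
  117 > parent 34 at index 0, swap → [117, 30, 34, 4, 2, 5]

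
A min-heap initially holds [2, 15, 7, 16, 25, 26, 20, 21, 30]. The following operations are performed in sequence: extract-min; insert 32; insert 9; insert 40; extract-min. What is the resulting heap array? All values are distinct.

extract-min → returns 2:
  remove root 2; move last element 30 to root → [30, 15, 7, 16, 25, 26, 20, 21]
  30 vs smaller child 7 at index 2, swap → [7, 15, 30, 16, 25, 26, 20, 21]
  30 vs smaller child 20 at index 6, swap → [7, 15, 20, 16, 25, 26, 30, 21]
insert 32:
  append 32 at index 8 → [7, 15, 20, 16, 25, 26, 30, 21, 32] (no swap needed)
insert 9:
  append 9 at index 9 → [7, 15, 20, 16, 25, 26, 30, 21, 32, 9]
  9 < parent 25 at index 4, swap → [7, 15, 20, 16, 9, 26, 30, 21, 32, 25]
  9 < parent 15 at index 1, swap → [7, 9, 20, 16, 15, 26, 30, 21, 32, 25]
insert 40:
  append 40 at index 10 → [7, 9, 20, 16, 15, 26, 30, 21, 32, 25, 40] (no swap needed)
extract-min → returns 7:
  remove root 7; move last element 40 to root → [40, 9, 20, 16, 15, 26, 30, 21, 32, 25]
  40 vs smaller child 9 at index 1, swap → [9, 40, 20, 16, 15, 26, 30, 21, 32, 25]
  40 vs smaller child 15 at index 4, swap → [9, 15, 20, 16, 40, 26, 30, 21, 32, 25]
  40 vs only child 25 at index 9, swap → [9, 15, 20, 16, 25, 26, 30, 21, 32, 40]

[9, 15, 20, 16, 25, 26, 30, 21, 32, 40]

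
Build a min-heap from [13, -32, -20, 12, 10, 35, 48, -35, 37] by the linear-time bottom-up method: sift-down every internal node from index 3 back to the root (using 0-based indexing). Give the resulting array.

sift down from index 3:
  12 vs smaller child -35 at index 7, swap → [13, -32, -20, -35, 10, 35, 48, 12, 37]
sift down from index 2: already satisfies heap property
sift down from index 1:
  -32 vs smaller child -35 at index 3, swap → [13, -35, -20, -32, 10, 35, 48, 12, 37]
sift down from index 0:
  13 vs smaller child -35 at index 1, swap → [-35, 13, -20, -32, 10, 35, 48, 12, 37]
  13 vs smaller child -32 at index 3, swap → [-35, -32, -20, 13, 10, 35, 48, 12, 37]
  13 vs smaller child 12 at index 7, swap → [-35, -32, -20, 12, 10, 35, 48, 13, 37]

[-35, -32, -20, 12, 10, 35, 48, 13, 37]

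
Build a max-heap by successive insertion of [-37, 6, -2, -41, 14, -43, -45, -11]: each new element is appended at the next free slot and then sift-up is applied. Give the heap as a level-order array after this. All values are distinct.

Insert -37:
  append -37 at index 0 → [-37] (no swap needed)
Insert 6:
  append 6 at index 1 → [-37, 6]
  6 > parent -37 at index 0, swap → [6, -37]
Insert -2:
  append -2 at index 2 → [6, -37, -2] (no swap needed)
Insert -41:
  append -41 at index 3 → [6, -37, -2, -41] (no swap needed)
Insert 14:
  append 14 at index 4 → [6, -37, -2, -41, 14]
  14 > parent -37 at index 1, swap → [6, 14, -2, -41, -37]
  14 > parent 6 at index 0, swap → [14, 6, -2, -41, -37]
Insert -43:
  append -43 at index 5 → [14, 6, -2, -41, -37, -43] (no swap needed)
Insert -45:
  append -45 at index 6 → [14, 6, -2, -41, -37, -43, -45] (no swap needed)
Insert -11:
  append -11 at index 7 → [14, 6, -2, -41, -37, -43, -45, -11]
  -11 > parent -41 at index 3, swap → [14, 6, -2, -11, -37, -43, -45, -41]

[14, 6, -2, -11, -37, -43, -45, -41]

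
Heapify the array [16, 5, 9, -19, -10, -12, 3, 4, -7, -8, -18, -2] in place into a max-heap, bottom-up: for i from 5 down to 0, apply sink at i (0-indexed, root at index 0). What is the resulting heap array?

sift down from index 5:
  -12 vs only child -2 at index 11, swap → [16, 5, 9, -19, -10, -2, 3, 4, -7, -8, -18, -12]
sift down from index 4:
  -10 vs larger child -8 at index 9, swap → [16, 5, 9, -19, -8, -2, 3, 4, -7, -10, -18, -12]
sift down from index 3:
  -19 vs larger child 4 at index 7, swap → [16, 5, 9, 4, -8, -2, 3, -19, -7, -10, -18, -12]
sift down from index 2: already satisfies heap property
sift down from index 1: already satisfies heap property
sift down from index 0: already satisfies heap property

[16, 5, 9, 4, -8, -2, 3, -19, -7, -10, -18, -12]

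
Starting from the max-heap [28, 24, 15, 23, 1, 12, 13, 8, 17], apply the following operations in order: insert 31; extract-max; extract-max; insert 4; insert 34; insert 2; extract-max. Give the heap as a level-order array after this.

insert 31:
  append 31 at index 9 → [28, 24, 15, 23, 1, 12, 13, 8, 17, 31]
  31 > parent 1 at index 4, swap → [28, 24, 15, 23, 31, 12, 13, 8, 17, 1]
  31 > parent 24 at index 1, swap → [28, 31, 15, 23, 24, 12, 13, 8, 17, 1]
  31 > parent 28 at index 0, swap → [31, 28, 15, 23, 24, 12, 13, 8, 17, 1]
extract-max → returns 31:
  remove root 31; move last element 1 to root → [1, 28, 15, 23, 24, 12, 13, 8, 17]
  1 vs larger child 28 at index 1, swap → [28, 1, 15, 23, 24, 12, 13, 8, 17]
  1 vs larger child 24 at index 4, swap → [28, 24, 15, 23, 1, 12, 13, 8, 17]
extract-max → returns 28:
  remove root 28; move last element 17 to root → [17, 24, 15, 23, 1, 12, 13, 8]
  17 vs larger child 24 at index 1, swap → [24, 17, 15, 23, 1, 12, 13, 8]
  17 vs larger child 23 at index 3, swap → [24, 23, 15, 17, 1, 12, 13, 8]
insert 4:
  append 4 at index 8 → [24, 23, 15, 17, 1, 12, 13, 8, 4] (no swap needed)
insert 34:
  append 34 at index 9 → [24, 23, 15, 17, 1, 12, 13, 8, 4, 34]
  34 > parent 1 at index 4, swap → [24, 23, 15, 17, 34, 12, 13, 8, 4, 1]
  34 > parent 23 at index 1, swap → [24, 34, 15, 17, 23, 12, 13, 8, 4, 1]
  34 > parent 24 at index 0, swap → [34, 24, 15, 17, 23, 12, 13, 8, 4, 1]
insert 2:
  append 2 at index 10 → [34, 24, 15, 17, 23, 12, 13, 8, 4, 1, 2] (no swap needed)
extract-max → returns 34:
  remove root 34; move last element 2 to root → [2, 24, 15, 17, 23, 12, 13, 8, 4, 1]
  2 vs larger child 24 at index 1, swap → [24, 2, 15, 17, 23, 12, 13, 8, 4, 1]
  2 vs larger child 23 at index 4, swap → [24, 23, 15, 17, 2, 12, 13, 8, 4, 1]

[24, 23, 15, 17, 2, 12, 13, 8, 4, 1]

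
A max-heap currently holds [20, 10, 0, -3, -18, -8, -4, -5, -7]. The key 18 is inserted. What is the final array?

append 18 at index 9 → [20, 10, 0, -3, -18, -8, -4, -5, -7, 18]
18 > parent -18 at index 4, swap → [20, 10, 0, -3, 18, -8, -4, -5, -7, -18]
18 > parent 10 at index 1, swap → [20, 18, 0, -3, 10, -8, -4, -5, -7, -18]

[20, 18, 0, -3, 10, -8, -4, -5, -7, -18]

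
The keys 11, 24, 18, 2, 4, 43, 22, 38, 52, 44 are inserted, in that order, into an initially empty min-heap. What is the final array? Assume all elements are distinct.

Insert 11:
  append 11 at index 0 → [11] (no swap needed)
Insert 24:
  append 24 at index 1 → [11, 24] (no swap needed)
Insert 18:
  append 18 at index 2 → [11, 24, 18] (no swap needed)
Insert 2:
  append 2 at index 3 → [11, 24, 18, 2]
  2 < parent 24 at index 1, swap → [11, 2, 18, 24]
  2 < parent 11 at index 0, swap → [2, 11, 18, 24]
Insert 4:
  append 4 at index 4 → [2, 11, 18, 24, 4]
  4 < parent 11 at index 1, swap → [2, 4, 18, 24, 11]
Insert 43:
  append 43 at index 5 → [2, 4, 18, 24, 11, 43] (no swap needed)
Insert 22:
  append 22 at index 6 → [2, 4, 18, 24, 11, 43, 22] (no swap needed)
Insert 38:
  append 38 at index 7 → [2, 4, 18, 24, 11, 43, 22, 38] (no swap needed)
Insert 52:
  append 52 at index 8 → [2, 4, 18, 24, 11, 43, 22, 38, 52] (no swap needed)
Insert 44:
  append 44 at index 9 → [2, 4, 18, 24, 11, 43, 22, 38, 52, 44] (no swap needed)

[2, 4, 18, 24, 11, 43, 22, 38, 52, 44]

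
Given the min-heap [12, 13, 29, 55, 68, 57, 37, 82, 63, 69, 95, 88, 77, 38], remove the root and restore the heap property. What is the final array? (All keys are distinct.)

[13, 38, 29, 55, 68, 57, 37, 82, 63, 69, 95, 88, 77]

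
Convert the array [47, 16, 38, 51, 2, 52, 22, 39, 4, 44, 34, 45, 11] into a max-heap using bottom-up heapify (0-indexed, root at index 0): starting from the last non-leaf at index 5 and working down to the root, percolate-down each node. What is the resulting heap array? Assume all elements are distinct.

[52, 51, 47, 39, 44, 45, 22, 16, 4, 2, 34, 38, 11]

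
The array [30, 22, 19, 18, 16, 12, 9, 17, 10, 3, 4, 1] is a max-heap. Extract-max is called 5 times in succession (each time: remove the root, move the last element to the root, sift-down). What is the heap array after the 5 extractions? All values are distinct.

extract-max #1 returns 30:
  remove root 30; move last element 1 to root → [1, 22, 19, 18, 16, 12, 9, 17, 10, 3, 4]
  1 vs larger child 22 at index 1, swap → [22, 1, 19, 18, 16, 12, 9, 17, 10, 3, 4]
  1 vs larger child 18 at index 3, swap → [22, 18, 19, 1, 16, 12, 9, 17, 10, 3, 4]
  1 vs larger child 17 at index 7, swap → [22, 18, 19, 17, 16, 12, 9, 1, 10, 3, 4]
extract-max #2 returns 22:
  remove root 22; move last element 4 to root → [4, 18, 19, 17, 16, 12, 9, 1, 10, 3]
  4 vs larger child 19 at index 2, swap → [19, 18, 4, 17, 16, 12, 9, 1, 10, 3]
  4 vs larger child 12 at index 5, swap → [19, 18, 12, 17, 16, 4, 9, 1, 10, 3]
extract-max #3 returns 19:
  remove root 19; move last element 3 to root → [3, 18, 12, 17, 16, 4, 9, 1, 10]
  3 vs larger child 18 at index 1, swap → [18, 3, 12, 17, 16, 4, 9, 1, 10]
  3 vs larger child 17 at index 3, swap → [18, 17, 12, 3, 16, 4, 9, 1, 10]
  3 vs larger child 10 at index 8, swap → [18, 17, 12, 10, 16, 4, 9, 1, 3]
extract-max #4 returns 18:
  remove root 18; move last element 3 to root → [3, 17, 12, 10, 16, 4, 9, 1]
  3 vs larger child 17 at index 1, swap → [17, 3, 12, 10, 16, 4, 9, 1]
  3 vs larger child 16 at index 4, swap → [17, 16, 12, 10, 3, 4, 9, 1]
extract-max #5 returns 17:
  remove root 17; move last element 1 to root → [1, 16, 12, 10, 3, 4, 9]
  1 vs larger child 16 at index 1, swap → [16, 1, 12, 10, 3, 4, 9]
  1 vs larger child 10 at index 3, swap → [16, 10, 12, 1, 3, 4, 9]

[16, 10, 12, 1, 3, 4, 9]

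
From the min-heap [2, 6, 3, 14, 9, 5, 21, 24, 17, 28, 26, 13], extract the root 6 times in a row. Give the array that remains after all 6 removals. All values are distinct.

extract-min #1 returns 2:
  remove root 2; move last element 13 to root → [13, 6, 3, 14, 9, 5, 21, 24, 17, 28, 26]
  13 vs smaller child 3 at index 2, swap → [3, 6, 13, 14, 9, 5, 21, 24, 17, 28, 26]
  13 vs smaller child 5 at index 5, swap → [3, 6, 5, 14, 9, 13, 21, 24, 17, 28, 26]
extract-min #2 returns 3:
  remove root 3; move last element 26 to root → [26, 6, 5, 14, 9, 13, 21, 24, 17, 28]
  26 vs smaller child 5 at index 2, swap → [5, 6, 26, 14, 9, 13, 21, 24, 17, 28]
  26 vs smaller child 13 at index 5, swap → [5, 6, 13, 14, 9, 26, 21, 24, 17, 28]
extract-min #3 returns 5:
  remove root 5; move last element 28 to root → [28, 6, 13, 14, 9, 26, 21, 24, 17]
  28 vs smaller child 6 at index 1, swap → [6, 28, 13, 14, 9, 26, 21, 24, 17]
  28 vs smaller child 9 at index 4, swap → [6, 9, 13, 14, 28, 26, 21, 24, 17]
extract-min #4 returns 6:
  remove root 6; move last element 17 to root → [17, 9, 13, 14, 28, 26, 21, 24]
  17 vs smaller child 9 at index 1, swap → [9, 17, 13, 14, 28, 26, 21, 24]
  17 vs smaller child 14 at index 3, swap → [9, 14, 13, 17, 28, 26, 21, 24]
extract-min #5 returns 9:
  remove root 9; move last element 24 to root → [24, 14, 13, 17, 28, 26, 21]
  24 vs smaller child 13 at index 2, swap → [13, 14, 24, 17, 28, 26, 21]
  24 vs smaller child 21 at index 6, swap → [13, 14, 21, 17, 28, 26, 24]
extract-min #6 returns 13:
  remove root 13; move last element 24 to root → [24, 14, 21, 17, 28, 26]
  24 vs smaller child 14 at index 1, swap → [14, 24, 21, 17, 28, 26]
  24 vs smaller child 17 at index 3, swap → [14, 17, 21, 24, 28, 26]

[14, 17, 21, 24, 28, 26]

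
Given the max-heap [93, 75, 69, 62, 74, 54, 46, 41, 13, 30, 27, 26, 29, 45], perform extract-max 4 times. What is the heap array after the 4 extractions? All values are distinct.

[62, 45, 54, 41, 30, 26, 46, 29, 13, 27]

extract-max #1 returns 93:
  remove root 93; move last element 45 to root → [45, 75, 69, 62, 74, 54, 46, 41, 13, 30, 27, 26, 29]
  45 vs larger child 75 at index 1, swap → [75, 45, 69, 62, 74, 54, 46, 41, 13, 30, 27, 26, 29]
  45 vs larger child 74 at index 4, swap → [75, 74, 69, 62, 45, 54, 46, 41, 13, 30, 27, 26, 29]
extract-max #2 returns 75:
  remove root 75; move last element 29 to root → [29, 74, 69, 62, 45, 54, 46, 41, 13, 30, 27, 26]
  29 vs larger child 74 at index 1, swap → [74, 29, 69, 62, 45, 54, 46, 41, 13, 30, 27, 26]
  29 vs larger child 62 at index 3, swap → [74, 62, 69, 29, 45, 54, 46, 41, 13, 30, 27, 26]
  29 vs larger child 41 at index 7, swap → [74, 62, 69, 41, 45, 54, 46, 29, 13, 30, 27, 26]
extract-max #3 returns 74:
  remove root 74; move last element 26 to root → [26, 62, 69, 41, 45, 54, 46, 29, 13, 30, 27]
  26 vs larger child 69 at index 2, swap → [69, 62, 26, 41, 45, 54, 46, 29, 13, 30, 27]
  26 vs larger child 54 at index 5, swap → [69, 62, 54, 41, 45, 26, 46, 29, 13, 30, 27]
extract-max #4 returns 69:
  remove root 69; move last element 27 to root → [27, 62, 54, 41, 45, 26, 46, 29, 13, 30]
  27 vs larger child 62 at index 1, swap → [62, 27, 54, 41, 45, 26, 46, 29, 13, 30]
  27 vs larger child 45 at index 4, swap → [62, 45, 54, 41, 27, 26, 46, 29, 13, 30]
  27 vs only child 30 at index 9, swap → [62, 45, 54, 41, 30, 26, 46, 29, 13, 27]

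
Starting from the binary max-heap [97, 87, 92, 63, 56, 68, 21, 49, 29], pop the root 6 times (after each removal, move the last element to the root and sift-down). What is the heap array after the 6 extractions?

extract-max #1 returns 97:
  remove root 97; move last element 29 to root → [29, 87, 92, 63, 56, 68, 21, 49]
  29 vs larger child 92 at index 2, swap → [92, 87, 29, 63, 56, 68, 21, 49]
  29 vs larger child 68 at index 5, swap → [92, 87, 68, 63, 56, 29, 21, 49]
extract-max #2 returns 92:
  remove root 92; move last element 49 to root → [49, 87, 68, 63, 56, 29, 21]
  49 vs larger child 87 at index 1, swap → [87, 49, 68, 63, 56, 29, 21]
  49 vs larger child 63 at index 3, swap → [87, 63, 68, 49, 56, 29, 21]
extract-max #3 returns 87:
  remove root 87; move last element 21 to root → [21, 63, 68, 49, 56, 29]
  21 vs larger child 68 at index 2, swap → [68, 63, 21, 49, 56, 29]
  21 vs only child 29 at index 5, swap → [68, 63, 29, 49, 56, 21]
extract-max #4 returns 68:
  remove root 68; move last element 21 to root → [21, 63, 29, 49, 56]
  21 vs larger child 63 at index 1, swap → [63, 21, 29, 49, 56]
  21 vs larger child 56 at index 4, swap → [63, 56, 29, 49, 21]
extract-max #5 returns 63:
  remove root 63; move last element 21 to root → [21, 56, 29, 49]
  21 vs larger child 56 at index 1, swap → [56, 21, 29, 49]
  21 vs only child 49 at index 3, swap → [56, 49, 29, 21]
extract-max #6 returns 56:
  remove root 56; move last element 21 to root → [21, 49, 29]
  21 vs larger child 49 at index 1, swap → [49, 21, 29]

[49, 21, 29]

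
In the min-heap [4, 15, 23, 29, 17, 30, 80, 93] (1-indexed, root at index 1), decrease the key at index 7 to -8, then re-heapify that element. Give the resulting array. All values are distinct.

set index 7 from 80 to -8 → [4, 15, 23, 29, 17, 30, -8, 93]
-8 < parent 23 at index 3, swap → [4, 15, -8, 29, 17, 30, 23, 93]
-8 < parent 4 at index 1, swap → [-8, 15, 4, 29, 17, 30, 23, 93]

[-8, 15, 4, 29, 17, 30, 23, 93]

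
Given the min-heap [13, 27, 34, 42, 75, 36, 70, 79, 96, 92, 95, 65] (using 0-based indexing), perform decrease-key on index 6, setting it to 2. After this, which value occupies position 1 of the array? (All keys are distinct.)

27

set index 6 from 70 to 2 → [13, 27, 34, 42, 75, 36, 2, 79, 96, 92, 95, 65]
2 < parent 34 at index 2, swap → [13, 27, 2, 42, 75, 36, 34, 79, 96, 92, 95, 65]
2 < parent 13 at index 0, swap → [2, 27, 13, 42, 75, 36, 34, 79, 96, 92, 95, 65]
resulting array: [2, 27, 13, 42, 75, 36, 34, 79, 96, 92, 95, 65]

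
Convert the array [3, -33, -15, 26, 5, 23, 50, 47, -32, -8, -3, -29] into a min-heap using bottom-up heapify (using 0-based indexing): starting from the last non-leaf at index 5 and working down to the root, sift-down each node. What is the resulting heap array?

sift down from index 5:
  23 vs only child -29 at index 11, swap → [3, -33, -15, 26, 5, -29, 50, 47, -32, -8, -3, 23]
sift down from index 4:
  5 vs smaller child -8 at index 9, swap → [3, -33, -15, 26, -8, -29, 50, 47, -32, 5, -3, 23]
sift down from index 3:
  26 vs smaller child -32 at index 8, swap → [3, -33, -15, -32, -8, -29, 50, 47, 26, 5, -3, 23]
sift down from index 2:
  -15 vs smaller child -29 at index 5, swap → [3, -33, -29, -32, -8, -15, 50, 47, 26, 5, -3, 23]
sift down from index 1: already satisfies heap property
sift down from index 0:
  3 vs smaller child -33 at index 1, swap → [-33, 3, -29, -32, -8, -15, 50, 47, 26, 5, -3, 23]
  3 vs smaller child -32 at index 3, swap → [-33, -32, -29, 3, -8, -15, 50, 47, 26, 5, -3, 23]

[-33, -32, -29, 3, -8, -15, 50, 47, 26, 5, -3, 23]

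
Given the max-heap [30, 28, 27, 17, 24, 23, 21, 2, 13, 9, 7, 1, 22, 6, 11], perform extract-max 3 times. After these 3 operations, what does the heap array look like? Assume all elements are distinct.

extract-max #1 returns 30:
  remove root 30; move last element 11 to root → [11, 28, 27, 17, 24, 23, 21, 2, 13, 9, 7, 1, 22, 6]
  11 vs larger child 28 at index 1, swap → [28, 11, 27, 17, 24, 23, 21, 2, 13, 9, 7, 1, 22, 6]
  11 vs larger child 24 at index 4, swap → [28, 24, 27, 17, 11, 23, 21, 2, 13, 9, 7, 1, 22, 6]
extract-max #2 returns 28:
  remove root 28; move last element 6 to root → [6, 24, 27, 17, 11, 23, 21, 2, 13, 9, 7, 1, 22]
  6 vs larger child 27 at index 2, swap → [27, 24, 6, 17, 11, 23, 21, 2, 13, 9, 7, 1, 22]
  6 vs larger child 23 at index 5, swap → [27, 24, 23, 17, 11, 6, 21, 2, 13, 9, 7, 1, 22]
  6 vs larger child 22 at index 12, swap → [27, 24, 23, 17, 11, 22, 21, 2, 13, 9, 7, 1, 6]
extract-max #3 returns 27:
  remove root 27; move last element 6 to root → [6, 24, 23, 17, 11, 22, 21, 2, 13, 9, 7, 1]
  6 vs larger child 24 at index 1, swap → [24, 6, 23, 17, 11, 22, 21, 2, 13, 9, 7, 1]
  6 vs larger child 17 at index 3, swap → [24, 17, 23, 6, 11, 22, 21, 2, 13, 9, 7, 1]
  6 vs larger child 13 at index 8, swap → [24, 17, 23, 13, 11, 22, 21, 2, 6, 9, 7, 1]

[24, 17, 23, 13, 11, 22, 21, 2, 6, 9, 7, 1]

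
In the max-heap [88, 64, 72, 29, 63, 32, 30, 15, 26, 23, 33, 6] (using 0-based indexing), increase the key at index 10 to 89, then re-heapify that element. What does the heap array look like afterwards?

[89, 88, 72, 29, 64, 32, 30, 15, 26, 23, 63, 6]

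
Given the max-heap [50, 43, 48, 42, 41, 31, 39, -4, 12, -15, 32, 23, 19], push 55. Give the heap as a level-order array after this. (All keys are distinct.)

[55, 43, 50, 42, 41, 31, 48, -4, 12, -15, 32, 23, 19, 39]

append 55 at index 13 → [50, 43, 48, 42, 41, 31, 39, -4, 12, -15, 32, 23, 19, 55]
55 > parent 39 at index 6, swap → [50, 43, 48, 42, 41, 31, 55, -4, 12, -15, 32, 23, 19, 39]
55 > parent 48 at index 2, swap → [50, 43, 55, 42, 41, 31, 48, -4, 12, -15, 32, 23, 19, 39]
55 > parent 50 at index 0, swap → [55, 43, 50, 42, 41, 31, 48, -4, 12, -15, 32, 23, 19, 39]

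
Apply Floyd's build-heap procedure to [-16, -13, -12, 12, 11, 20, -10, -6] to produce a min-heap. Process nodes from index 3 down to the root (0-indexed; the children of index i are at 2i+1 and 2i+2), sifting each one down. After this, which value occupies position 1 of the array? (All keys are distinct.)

-13

sift down from index 3:
  12 vs only child -6 at index 7, swap → [-16, -13, -12, -6, 11, 20, -10, 12]
sift down from index 2: already satisfies heap property
sift down from index 1: already satisfies heap property
sift down from index 0: already satisfies heap property
resulting array: [-16, -13, -12, -6, 11, 20, -10, 12]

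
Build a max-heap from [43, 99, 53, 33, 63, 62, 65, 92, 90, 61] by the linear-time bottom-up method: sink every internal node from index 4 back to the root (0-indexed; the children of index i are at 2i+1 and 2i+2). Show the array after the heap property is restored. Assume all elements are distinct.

[99, 92, 65, 90, 63, 62, 53, 33, 43, 61]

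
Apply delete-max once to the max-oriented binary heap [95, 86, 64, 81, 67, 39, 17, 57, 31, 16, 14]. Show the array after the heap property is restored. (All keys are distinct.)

[86, 81, 64, 57, 67, 39, 17, 14, 31, 16]

remove root 95; move last element 14 to root → [14, 86, 64, 81, 67, 39, 17, 57, 31, 16]
14 vs larger child 86 at index 1, swap → [86, 14, 64, 81, 67, 39, 17, 57, 31, 16]
14 vs larger child 81 at index 3, swap → [86, 81, 64, 14, 67, 39, 17, 57, 31, 16]
14 vs larger child 57 at index 7, swap → [86, 81, 64, 57, 67, 39, 17, 14, 31, 16]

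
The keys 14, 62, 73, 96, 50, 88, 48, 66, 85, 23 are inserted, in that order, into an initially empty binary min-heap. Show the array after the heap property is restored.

Insert 14:
  append 14 at index 0 → [14] (no swap needed)
Insert 62:
  append 62 at index 1 → [14, 62] (no swap needed)
Insert 73:
  append 73 at index 2 → [14, 62, 73] (no swap needed)
Insert 96:
  append 96 at index 3 → [14, 62, 73, 96] (no swap needed)
Insert 50:
  append 50 at index 4 → [14, 62, 73, 96, 50]
  50 < parent 62 at index 1, swap → [14, 50, 73, 96, 62]
Insert 88:
  append 88 at index 5 → [14, 50, 73, 96, 62, 88] (no swap needed)
Insert 48:
  append 48 at index 6 → [14, 50, 73, 96, 62, 88, 48]
  48 < parent 73 at index 2, swap → [14, 50, 48, 96, 62, 88, 73]
Insert 66:
  append 66 at index 7 → [14, 50, 48, 96, 62, 88, 73, 66]
  66 < parent 96 at index 3, swap → [14, 50, 48, 66, 62, 88, 73, 96]
Insert 85:
  append 85 at index 8 → [14, 50, 48, 66, 62, 88, 73, 96, 85] (no swap needed)
Insert 23:
  append 23 at index 9 → [14, 50, 48, 66, 62, 88, 73, 96, 85, 23]
  23 < parent 62 at index 4, swap → [14, 50, 48, 66, 23, 88, 73, 96, 85, 62]
  23 < parent 50 at index 1, swap → [14, 23, 48, 66, 50, 88, 73, 96, 85, 62]

[14, 23, 48, 66, 50, 88, 73, 96, 85, 62]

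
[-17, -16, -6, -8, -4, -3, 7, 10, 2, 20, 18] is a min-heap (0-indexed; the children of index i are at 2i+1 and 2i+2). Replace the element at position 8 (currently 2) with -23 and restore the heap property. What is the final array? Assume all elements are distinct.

[-23, -17, -6, -16, -4, -3, 7, 10, -8, 20, 18]

set index 8 from 2 to -23 → [-17, -16, -6, -8, -4, -3, 7, 10, -23, 20, 18]
-23 < parent -8 at index 3, swap → [-17, -16, -6, -23, -4, -3, 7, 10, -8, 20, 18]
-23 < parent -16 at index 1, swap → [-17, -23, -6, -16, -4, -3, 7, 10, -8, 20, 18]
-23 < parent -17 at index 0, swap → [-23, -17, -6, -16, -4, -3, 7, 10, -8, 20, 18]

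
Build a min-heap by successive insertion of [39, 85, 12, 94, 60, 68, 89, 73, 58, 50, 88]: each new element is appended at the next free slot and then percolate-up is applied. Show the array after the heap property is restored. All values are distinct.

Insert 39:
  append 39 at index 0 → [39] (no swap needed)
Insert 85:
  append 85 at index 1 → [39, 85] (no swap needed)
Insert 12:
  append 12 at index 2 → [39, 85, 12]
  12 < parent 39 at index 0, swap → [12, 85, 39]
Insert 94:
  append 94 at index 3 → [12, 85, 39, 94] (no swap needed)
Insert 60:
  append 60 at index 4 → [12, 85, 39, 94, 60]
  60 < parent 85 at index 1, swap → [12, 60, 39, 94, 85]
Insert 68:
  append 68 at index 5 → [12, 60, 39, 94, 85, 68] (no swap needed)
Insert 89:
  append 89 at index 6 → [12, 60, 39, 94, 85, 68, 89] (no swap needed)
Insert 73:
  append 73 at index 7 → [12, 60, 39, 94, 85, 68, 89, 73]
  73 < parent 94 at index 3, swap → [12, 60, 39, 73, 85, 68, 89, 94]
Insert 58:
  append 58 at index 8 → [12, 60, 39, 73, 85, 68, 89, 94, 58]
  58 < parent 73 at index 3, swap → [12, 60, 39, 58, 85, 68, 89, 94, 73]
  58 < parent 60 at index 1, swap → [12, 58, 39, 60, 85, 68, 89, 94, 73]
Insert 50:
  append 50 at index 9 → [12, 58, 39, 60, 85, 68, 89, 94, 73, 50]
  50 < parent 85 at index 4, swap → [12, 58, 39, 60, 50, 68, 89, 94, 73, 85]
  50 < parent 58 at index 1, swap → [12, 50, 39, 60, 58, 68, 89, 94, 73, 85]
Insert 88:
  append 88 at index 10 → [12, 50, 39, 60, 58, 68, 89, 94, 73, 85, 88] (no swap needed)

[12, 50, 39, 60, 58, 68, 89, 94, 73, 85, 88]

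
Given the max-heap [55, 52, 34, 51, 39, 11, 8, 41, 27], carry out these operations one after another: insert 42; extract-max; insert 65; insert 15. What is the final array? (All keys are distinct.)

[65, 52, 34, 41, 51, 11, 8, 39, 27, 42, 15]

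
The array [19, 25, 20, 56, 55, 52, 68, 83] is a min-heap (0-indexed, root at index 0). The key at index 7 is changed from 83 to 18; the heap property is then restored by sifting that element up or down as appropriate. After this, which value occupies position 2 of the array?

set index 7 from 83 to 18 → [19, 25, 20, 56, 55, 52, 68, 18]
18 < parent 56 at index 3, swap → [19, 25, 20, 18, 55, 52, 68, 56]
18 < parent 25 at index 1, swap → [19, 18, 20, 25, 55, 52, 68, 56]
18 < parent 19 at index 0, swap → [18, 19, 20, 25, 55, 52, 68, 56]
resulting array: [18, 19, 20, 25, 55, 52, 68, 56]

20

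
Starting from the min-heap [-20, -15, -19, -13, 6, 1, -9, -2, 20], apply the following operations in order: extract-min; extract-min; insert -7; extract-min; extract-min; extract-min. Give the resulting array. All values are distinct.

[-7, -2, 1, 20, 6]

extract-min → returns -20:
  remove root -20; move last element 20 to root → [20, -15, -19, -13, 6, 1, -9, -2]
  20 vs smaller child -19 at index 2, swap → [-19, -15, 20, -13, 6, 1, -9, -2]
  20 vs smaller child -9 at index 6, swap → [-19, -15, -9, -13, 6, 1, 20, -2]
extract-min → returns -19:
  remove root -19; move last element -2 to root → [-2, -15, -9, -13, 6, 1, 20]
  -2 vs smaller child -15 at index 1, swap → [-15, -2, -9, -13, 6, 1, 20]
  -2 vs smaller child -13 at index 3, swap → [-15, -13, -9, -2, 6, 1, 20]
insert -7:
  append -7 at index 7 → [-15, -13, -9, -2, 6, 1, 20, -7]
  -7 < parent -2 at index 3, swap → [-15, -13, -9, -7, 6, 1, 20, -2]
extract-min → returns -15:
  remove root -15; move last element -2 to root → [-2, -13, -9, -7, 6, 1, 20]
  -2 vs smaller child -13 at index 1, swap → [-13, -2, -9, -7, 6, 1, 20]
  -2 vs smaller child -7 at index 3, swap → [-13, -7, -9, -2, 6, 1, 20]
extract-min → returns -13:
  remove root -13; move last element 20 to root → [20, -7, -9, -2, 6, 1]
  20 vs smaller child -9 at index 2, swap → [-9, -7, 20, -2, 6, 1]
  20 vs only child 1 at index 5, swap → [-9, -7, 1, -2, 6, 20]
extract-min → returns -9:
  remove root -9; move last element 20 to root → [20, -7, 1, -2, 6]
  20 vs smaller child -7 at index 1, swap → [-7, 20, 1, -2, 6]
  20 vs smaller child -2 at index 3, swap → [-7, -2, 1, 20, 6]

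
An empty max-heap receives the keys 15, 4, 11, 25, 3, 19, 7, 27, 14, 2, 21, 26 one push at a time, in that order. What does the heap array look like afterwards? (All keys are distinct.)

Insert 15:
  append 15 at index 0 → [15] (no swap needed)
Insert 4:
  append 4 at index 1 → [15, 4] (no swap needed)
Insert 11:
  append 11 at index 2 → [15, 4, 11] (no swap needed)
Insert 25:
  append 25 at index 3 → [15, 4, 11, 25]
  25 > parent 4 at index 1, swap → [15, 25, 11, 4]
  25 > parent 15 at index 0, swap → [25, 15, 11, 4]
Insert 3:
  append 3 at index 4 → [25, 15, 11, 4, 3] (no swap needed)
Insert 19:
  append 19 at index 5 → [25, 15, 11, 4, 3, 19]
  19 > parent 11 at index 2, swap → [25, 15, 19, 4, 3, 11]
Insert 7:
  append 7 at index 6 → [25, 15, 19, 4, 3, 11, 7] (no swap needed)
Insert 27:
  append 27 at index 7 → [25, 15, 19, 4, 3, 11, 7, 27]
  27 > parent 4 at index 3, swap → [25, 15, 19, 27, 3, 11, 7, 4]
  27 > parent 15 at index 1, swap → [25, 27, 19, 15, 3, 11, 7, 4]
  27 > parent 25 at index 0, swap → [27, 25, 19, 15, 3, 11, 7, 4]
Insert 14:
  append 14 at index 8 → [27, 25, 19, 15, 3, 11, 7, 4, 14] (no swap needed)
Insert 2:
  append 2 at index 9 → [27, 25, 19, 15, 3, 11, 7, 4, 14, 2] (no swap needed)
Insert 21:
  append 21 at index 10 → [27, 25, 19, 15, 3, 11, 7, 4, 14, 2, 21]
  21 > parent 3 at index 4, swap → [27, 25, 19, 15, 21, 11, 7, 4, 14, 2, 3]
Insert 26:
  append 26 at index 11 → [27, 25, 19, 15, 21, 11, 7, 4, 14, 2, 3, 26]
  26 > parent 11 at index 5, swap → [27, 25, 19, 15, 21, 26, 7, 4, 14, 2, 3, 11]
  26 > parent 19 at index 2, swap → [27, 25, 26, 15, 21, 19, 7, 4, 14, 2, 3, 11]

[27, 25, 26, 15, 21, 19, 7, 4, 14, 2, 3, 11]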